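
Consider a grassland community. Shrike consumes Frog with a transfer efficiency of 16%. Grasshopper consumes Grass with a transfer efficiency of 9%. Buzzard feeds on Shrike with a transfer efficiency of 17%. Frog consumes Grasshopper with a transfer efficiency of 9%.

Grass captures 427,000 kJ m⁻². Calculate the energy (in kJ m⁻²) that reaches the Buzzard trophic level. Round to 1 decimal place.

Grasshopper: 427000 × 0.09 = 38430 kJ m⁻²
Frog: 38430 × 0.09 = 3458.7 kJ m⁻²
Shrike: 3458.7 × 0.16 = 553.392 kJ m⁻²
Buzzard: 553.392 × 0.17 = 94.07664 kJ m⁻²

94.1 kJ m⁻²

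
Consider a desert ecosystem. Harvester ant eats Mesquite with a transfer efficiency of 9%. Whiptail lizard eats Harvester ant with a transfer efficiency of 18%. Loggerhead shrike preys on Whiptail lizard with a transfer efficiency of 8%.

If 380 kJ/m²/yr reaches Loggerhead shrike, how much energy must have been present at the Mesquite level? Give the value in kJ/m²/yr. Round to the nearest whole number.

293210 kJ/m²/yr

Cumulative transfer efficiency: 0.09 × 0.18 × 0.08 = 0.001296
Mesquite energy = 380 / 0.001296 = 293210 kJ/m²/yr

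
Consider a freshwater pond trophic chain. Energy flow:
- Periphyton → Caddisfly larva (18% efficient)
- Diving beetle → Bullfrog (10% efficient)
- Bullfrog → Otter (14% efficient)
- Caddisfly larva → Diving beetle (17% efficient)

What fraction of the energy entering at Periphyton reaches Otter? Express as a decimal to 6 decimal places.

0.000428

Product of link efficiencies: 0.18 × 0.17 × 0.1 × 0.14 = 0.0004284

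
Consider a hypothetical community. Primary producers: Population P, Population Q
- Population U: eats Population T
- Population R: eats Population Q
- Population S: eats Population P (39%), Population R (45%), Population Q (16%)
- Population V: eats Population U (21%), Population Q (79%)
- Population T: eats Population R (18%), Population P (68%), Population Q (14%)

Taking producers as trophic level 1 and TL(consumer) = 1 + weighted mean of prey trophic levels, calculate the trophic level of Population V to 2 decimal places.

Population R: 1 + 1 = 2
Population S: 1 + (0.39×1 + 0.45×2 + 0.16×1) = 2.45
Population T: 1 + (0.18×2 + 0.68×1 + 0.14×1) = 2.18
Population U: 1 + 2.18 = 3.18
Population V: 1 + (0.21×3.18 + 0.79×1) = 2.4578

2.46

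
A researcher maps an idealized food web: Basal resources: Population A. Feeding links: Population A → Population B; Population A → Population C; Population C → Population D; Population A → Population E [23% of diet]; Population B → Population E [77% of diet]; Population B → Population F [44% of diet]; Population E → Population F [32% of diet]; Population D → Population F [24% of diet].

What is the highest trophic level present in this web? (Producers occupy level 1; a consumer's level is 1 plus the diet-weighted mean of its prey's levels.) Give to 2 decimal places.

Population B: 1 + 1 = 2
Population C: 1 + 1 = 2
Population D: 1 + 2 = 3
Population E: 1 + (0.23×1 + 0.77×2) = 2.77
Population F: 1 + (0.44×2 + 0.32×2.77 + 0.24×3) = 3.4864

3.49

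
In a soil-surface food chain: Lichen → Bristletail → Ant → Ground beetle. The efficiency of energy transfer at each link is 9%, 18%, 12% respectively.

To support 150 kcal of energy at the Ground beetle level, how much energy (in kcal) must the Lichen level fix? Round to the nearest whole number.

77160 kcal

Cumulative transfer efficiency: 0.09 × 0.18 × 0.12 = 0.001944
Lichen energy = 150 / 0.001944 = 77160 kcal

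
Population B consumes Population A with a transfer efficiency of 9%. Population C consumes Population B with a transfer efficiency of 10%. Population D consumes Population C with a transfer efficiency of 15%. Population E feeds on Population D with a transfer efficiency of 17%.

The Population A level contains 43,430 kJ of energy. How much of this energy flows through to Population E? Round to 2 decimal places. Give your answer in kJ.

Population B: 43430 × 0.09 = 3908.7 kJ
Population C: 3908.7 × 0.1 = 390.87 kJ
Population D: 390.87 × 0.15 = 58.6305 kJ
Population E: 58.6305 × 0.17 = 9.967185 kJ

9.97 kJ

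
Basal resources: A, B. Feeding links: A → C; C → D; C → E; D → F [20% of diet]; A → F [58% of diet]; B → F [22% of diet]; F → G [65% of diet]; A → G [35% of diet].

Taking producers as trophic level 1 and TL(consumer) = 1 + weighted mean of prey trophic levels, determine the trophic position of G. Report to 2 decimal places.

C: 1 + 1 = 2
D: 1 + 2 = 3
E: 1 + 2 = 3
F: 1 + (0.2×3 + 0.58×1 + 0.22×1) = 2.4
G: 1 + (0.65×2.4 + 0.35×1) = 2.91

2.91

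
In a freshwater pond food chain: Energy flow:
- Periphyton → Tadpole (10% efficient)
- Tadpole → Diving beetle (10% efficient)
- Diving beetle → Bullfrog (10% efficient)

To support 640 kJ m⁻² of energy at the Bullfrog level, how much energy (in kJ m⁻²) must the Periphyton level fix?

640000 kJ m⁻²

Cumulative transfer efficiency: 0.1 × 0.1 × 0.1 = 0.001
Periphyton energy = 640 / 0.001 = 640000 kJ m⁻²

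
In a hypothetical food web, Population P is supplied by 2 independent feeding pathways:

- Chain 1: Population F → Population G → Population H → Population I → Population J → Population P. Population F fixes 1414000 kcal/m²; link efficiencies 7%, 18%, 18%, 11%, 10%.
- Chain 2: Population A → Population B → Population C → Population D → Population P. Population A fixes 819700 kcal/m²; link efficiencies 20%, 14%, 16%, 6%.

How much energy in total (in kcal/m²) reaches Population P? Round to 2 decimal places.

Chain 1: 1414000 × 0.07 × 0.18 × 0.18 × 0.11 × 0.1 = 35.276472 kcal/m²
Chain 2: 819700 × 0.2 × 0.14 × 0.16 × 0.06 = 220.33536 kcal/m²
Total at Population P: 35.276472 + 220.33536 = 255.611832 kcal/m²

255.61 kcal/m²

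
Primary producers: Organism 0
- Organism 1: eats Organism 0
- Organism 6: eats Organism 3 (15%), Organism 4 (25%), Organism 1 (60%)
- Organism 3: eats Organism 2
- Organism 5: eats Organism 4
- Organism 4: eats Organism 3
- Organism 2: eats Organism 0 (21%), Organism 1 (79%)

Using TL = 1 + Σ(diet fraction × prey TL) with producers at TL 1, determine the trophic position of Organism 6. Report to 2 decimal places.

3.97

Organism 1: 1 + 1 = 2
Organism 2: 1 + (0.21×1 + 0.79×2) = 2.79
Organism 3: 1 + 2.79 = 3.79
Organism 4: 1 + 3.79 = 4.79
Organism 5: 1 + 4.79 = 5.79
Organism 6: 1 + (0.15×3.79 + 0.25×4.79 + 0.6×2) = 3.966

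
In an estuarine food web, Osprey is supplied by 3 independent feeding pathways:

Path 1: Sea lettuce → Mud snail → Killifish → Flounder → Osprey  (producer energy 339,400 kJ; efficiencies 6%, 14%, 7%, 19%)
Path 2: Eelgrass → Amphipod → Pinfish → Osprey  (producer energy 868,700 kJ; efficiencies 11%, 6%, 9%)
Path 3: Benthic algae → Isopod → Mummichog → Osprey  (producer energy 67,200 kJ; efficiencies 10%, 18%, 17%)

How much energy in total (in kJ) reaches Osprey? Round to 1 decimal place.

Path 1: 339400 × 0.06 × 0.14 × 0.07 × 0.19 = 37.917768 kJ
Path 2: 868700 × 0.11 × 0.06 × 0.09 = 516.0078 kJ
Path 3: 67200 × 0.1 × 0.18 × 0.17 = 205.632 kJ
Total at Osprey: 37.917768 + 516.0078 + 205.632 = 759.557568 kJ

759.6 kJ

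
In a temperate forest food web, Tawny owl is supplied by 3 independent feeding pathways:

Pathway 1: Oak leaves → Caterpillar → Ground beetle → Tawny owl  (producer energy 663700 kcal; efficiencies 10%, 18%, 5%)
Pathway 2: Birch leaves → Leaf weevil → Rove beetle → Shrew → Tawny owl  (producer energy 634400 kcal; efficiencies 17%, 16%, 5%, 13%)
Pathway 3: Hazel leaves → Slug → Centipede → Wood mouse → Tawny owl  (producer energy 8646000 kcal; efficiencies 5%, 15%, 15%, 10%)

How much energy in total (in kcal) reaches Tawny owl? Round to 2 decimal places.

Pathway 1: 663700 × 0.1 × 0.18 × 0.05 = 597.33 kcal
Pathway 2: 634400 × 0.17 × 0.16 × 0.05 × 0.13 = 112.16192 kcal
Pathway 3: 8646000 × 0.05 × 0.15 × 0.15 × 0.1 = 972.675 kcal
Total at Tawny owl: 597.33 + 112.16192 + 972.675 = 1682.16692 kcal

1682.17 kcal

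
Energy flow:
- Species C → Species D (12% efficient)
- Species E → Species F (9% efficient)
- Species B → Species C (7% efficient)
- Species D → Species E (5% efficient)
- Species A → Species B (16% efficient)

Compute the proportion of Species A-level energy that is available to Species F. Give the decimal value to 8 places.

Product of link efficiencies: 0.16 × 0.07 × 0.12 × 0.05 × 0.09 = 0.000006048

0.00000605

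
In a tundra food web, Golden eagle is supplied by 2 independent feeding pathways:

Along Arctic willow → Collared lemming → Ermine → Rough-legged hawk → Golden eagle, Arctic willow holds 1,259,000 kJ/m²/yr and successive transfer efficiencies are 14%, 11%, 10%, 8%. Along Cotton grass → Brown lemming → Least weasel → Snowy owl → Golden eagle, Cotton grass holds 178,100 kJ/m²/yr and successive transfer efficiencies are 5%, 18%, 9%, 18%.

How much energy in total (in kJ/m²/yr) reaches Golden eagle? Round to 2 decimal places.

181.08 kJ/m²/yr

Via Arctic willow: 1259000 × 0.14 × 0.11 × 0.1 × 0.08 = 155.1088 kJ/m²/yr
Via Cotton grass: 178100 × 0.05 × 0.18 × 0.09 × 0.18 = 25.96698 kJ/m²/yr
Total at Golden eagle: 155.1088 + 25.96698 = 181.07578 kJ/m²/yr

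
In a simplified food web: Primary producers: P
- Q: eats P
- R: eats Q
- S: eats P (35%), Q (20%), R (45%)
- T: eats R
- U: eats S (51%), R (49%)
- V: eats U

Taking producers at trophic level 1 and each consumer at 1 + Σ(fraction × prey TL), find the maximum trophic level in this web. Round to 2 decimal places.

Q: 1 + 1 = 2
R: 1 + 2 = 3
S: 1 + (0.35×1 + 0.2×2 + 0.45×3) = 3.1
T: 1 + 3 = 4
U: 1 + (0.51×3.1 + 0.49×3) = 4.051
V: 1 + 4.051 = 5.051

5.05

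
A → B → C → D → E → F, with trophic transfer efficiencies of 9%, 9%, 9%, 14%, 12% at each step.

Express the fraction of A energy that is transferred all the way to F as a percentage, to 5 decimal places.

Product of link efficiencies: 0.09 × 0.09 × 0.09 × 0.14 × 0.12 = 0.0000122472
As a percentage: 0.0000122472 × 100 = 0.00122%

0.00122%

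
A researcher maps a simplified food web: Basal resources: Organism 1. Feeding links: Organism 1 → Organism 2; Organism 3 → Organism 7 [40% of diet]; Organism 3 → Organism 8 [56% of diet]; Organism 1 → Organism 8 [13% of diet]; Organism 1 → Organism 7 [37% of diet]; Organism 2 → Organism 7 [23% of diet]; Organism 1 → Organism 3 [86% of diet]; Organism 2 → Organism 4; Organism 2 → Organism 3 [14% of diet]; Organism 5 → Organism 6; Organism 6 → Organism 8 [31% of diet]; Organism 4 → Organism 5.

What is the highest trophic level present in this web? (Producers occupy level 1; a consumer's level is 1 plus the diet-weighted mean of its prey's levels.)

5

Organism 2: 1 + 1 = 2
Organism 3: 1 + (0.14×2 + 0.86×1) = 2.14
Organism 4: 1 + 2 = 3
Organism 5: 1 + 3 = 4
Organism 6: 1 + 4 = 5
Organism 7: 1 + (0.4×2.14 + 0.37×1 + 0.23×2) = 2.686
Organism 8: 1 + (0.56×2.14 + 0.13×1 + 0.31×5) = 3.8784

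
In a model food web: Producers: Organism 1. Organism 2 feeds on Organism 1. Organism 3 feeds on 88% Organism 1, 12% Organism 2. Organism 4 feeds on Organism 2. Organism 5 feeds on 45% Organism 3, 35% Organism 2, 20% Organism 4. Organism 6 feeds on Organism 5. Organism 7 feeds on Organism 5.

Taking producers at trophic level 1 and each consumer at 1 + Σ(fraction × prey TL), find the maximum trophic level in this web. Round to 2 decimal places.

Organism 2: 1 + 1 = 2
Organism 3: 1 + (0.88×1 + 0.12×2) = 2.12
Organism 4: 1 + 2 = 3
Organism 5: 1 + (0.45×2.12 + 0.35×2 + 0.2×3) = 3.254
Organism 6: 1 + 3.254 = 4.254
Organism 7: 1 + 3.254 = 4.254

4.25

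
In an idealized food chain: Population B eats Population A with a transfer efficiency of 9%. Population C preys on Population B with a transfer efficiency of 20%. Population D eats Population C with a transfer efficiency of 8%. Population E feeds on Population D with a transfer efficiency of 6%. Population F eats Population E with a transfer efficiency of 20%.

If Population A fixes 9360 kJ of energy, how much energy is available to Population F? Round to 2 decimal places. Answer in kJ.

Population B: 9360 × 0.09 = 842.4 kJ
Population C: 842.4 × 0.2 = 168.48 kJ
Population D: 168.48 × 0.08 = 13.4784 kJ
Population E: 13.4784 × 0.06 = 0.808704 kJ
Population F: 0.808704 × 0.2 = 0.1617408 kJ

0.16 kJ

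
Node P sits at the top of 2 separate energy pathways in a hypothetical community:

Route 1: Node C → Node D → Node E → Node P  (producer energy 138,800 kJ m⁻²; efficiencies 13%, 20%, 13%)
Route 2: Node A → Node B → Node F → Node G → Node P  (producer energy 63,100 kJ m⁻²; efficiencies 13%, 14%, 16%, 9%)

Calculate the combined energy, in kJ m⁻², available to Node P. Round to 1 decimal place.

485.7 kJ m⁻²

Route 1: 138800 × 0.13 × 0.2 × 0.13 = 469.144 kJ m⁻²
Route 2: 63100 × 0.13 × 0.14 × 0.16 × 0.09 = 16.537248 kJ m⁻²
Total at Node P: 469.144 + 16.537248 = 485.681248 kJ m⁻²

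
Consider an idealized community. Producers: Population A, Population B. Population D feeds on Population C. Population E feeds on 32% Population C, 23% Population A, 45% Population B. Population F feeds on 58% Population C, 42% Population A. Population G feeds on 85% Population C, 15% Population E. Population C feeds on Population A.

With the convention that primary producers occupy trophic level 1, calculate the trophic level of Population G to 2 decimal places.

Population C: 1 + 1 = 2
Population D: 1 + 2 = 3
Population E: 1 + (0.32×2 + 0.23×1 + 0.45×1) = 2.32
Population F: 1 + (0.58×2 + 0.42×1) = 2.58
Population G: 1 + (0.85×2 + 0.15×2.32) = 3.048

3.05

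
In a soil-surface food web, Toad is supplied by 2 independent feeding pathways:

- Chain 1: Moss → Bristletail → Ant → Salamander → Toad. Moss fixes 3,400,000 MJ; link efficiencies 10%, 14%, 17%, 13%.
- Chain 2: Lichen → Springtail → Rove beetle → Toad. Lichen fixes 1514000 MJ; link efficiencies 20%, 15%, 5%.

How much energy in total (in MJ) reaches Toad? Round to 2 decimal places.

Chain 1: 3400000 × 0.1 × 0.14 × 0.17 × 0.13 = 1051.96 MJ
Chain 2: 1514000 × 0.2 × 0.15 × 0.05 = 2271 MJ
Total at Toad: 1051.96 + 2271 = 3322.96 MJ

3322.96 MJ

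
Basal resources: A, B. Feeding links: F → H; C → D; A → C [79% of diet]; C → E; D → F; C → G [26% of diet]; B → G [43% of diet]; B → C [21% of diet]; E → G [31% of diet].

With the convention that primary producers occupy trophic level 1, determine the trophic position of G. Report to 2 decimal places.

2.88

C: 1 + (0.21×1 + 0.79×1) = 2
D: 1 + 2 = 3
E: 1 + 2 = 3
F: 1 + 3 = 4
G: 1 + (0.43×1 + 0.26×2 + 0.31×3) = 2.88
H: 1 + 4 = 5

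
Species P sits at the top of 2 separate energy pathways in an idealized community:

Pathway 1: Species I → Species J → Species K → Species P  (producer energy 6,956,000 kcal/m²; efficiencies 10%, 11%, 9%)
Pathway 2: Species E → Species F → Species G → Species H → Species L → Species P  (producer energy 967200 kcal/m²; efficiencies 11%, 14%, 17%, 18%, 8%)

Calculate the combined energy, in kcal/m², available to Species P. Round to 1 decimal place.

6922.9 kcal/m²

Pathway 1: 6956000 × 0.1 × 0.11 × 0.09 = 6886.44 kcal/m²
Pathway 2: 967200 × 0.11 × 0.14 × 0.17 × 0.18 × 0.08 = 36.46266624 kcal/m²
Total at Species P: 6886.44 + 36.46266624 = 6922.90266624 kcal/m²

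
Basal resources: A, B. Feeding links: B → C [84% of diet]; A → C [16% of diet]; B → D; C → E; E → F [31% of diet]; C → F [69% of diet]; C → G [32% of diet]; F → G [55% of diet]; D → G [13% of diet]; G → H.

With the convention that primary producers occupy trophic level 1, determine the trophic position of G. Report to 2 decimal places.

3.72

C: 1 + (0.84×1 + 0.16×1) = 2
D: 1 + 1 = 2
E: 1 + 2 = 3
F: 1 + (0.31×3 + 0.69×2) = 3.31
G: 1 + (0.32×2 + 0.55×3.31 + 0.13×2) = 3.7205
H: 1 + 3.7205 = 4.7205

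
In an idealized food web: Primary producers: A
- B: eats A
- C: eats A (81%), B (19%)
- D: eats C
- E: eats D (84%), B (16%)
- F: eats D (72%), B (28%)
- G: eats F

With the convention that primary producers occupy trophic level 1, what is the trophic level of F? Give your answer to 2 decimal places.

B: 1 + 1 = 2
C: 1 + (0.81×1 + 0.19×2) = 2.19
D: 1 + 2.19 = 3.19
E: 1 + (0.84×3.19 + 0.16×2) = 3.9996
F: 1 + (0.72×3.19 + 0.28×2) = 3.8568
G: 1 + 3.8568 = 4.8568

3.86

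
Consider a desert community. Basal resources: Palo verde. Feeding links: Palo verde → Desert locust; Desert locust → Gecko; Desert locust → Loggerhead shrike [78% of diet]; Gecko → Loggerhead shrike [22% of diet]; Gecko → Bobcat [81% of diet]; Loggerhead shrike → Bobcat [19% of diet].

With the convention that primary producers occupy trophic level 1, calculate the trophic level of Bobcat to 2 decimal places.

4.04

Desert locust: 1 + 1 = 2
Gecko: 1 + 2 = 3
Loggerhead shrike: 1 + (0.78×2 + 0.22×3) = 3.22
Bobcat: 1 + (0.81×3 + 0.19×3.22) = 4.0418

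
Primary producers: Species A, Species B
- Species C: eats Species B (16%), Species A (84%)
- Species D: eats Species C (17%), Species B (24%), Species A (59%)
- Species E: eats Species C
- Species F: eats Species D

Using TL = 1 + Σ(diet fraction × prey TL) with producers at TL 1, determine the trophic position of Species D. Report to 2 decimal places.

2.17

Species C: 1 + (0.16×1 + 0.84×1) = 2
Species D: 1 + (0.17×2 + 0.24×1 + 0.59×1) = 2.17
Species E: 1 + 2 = 3
Species F: 1 + 2.17 = 3.17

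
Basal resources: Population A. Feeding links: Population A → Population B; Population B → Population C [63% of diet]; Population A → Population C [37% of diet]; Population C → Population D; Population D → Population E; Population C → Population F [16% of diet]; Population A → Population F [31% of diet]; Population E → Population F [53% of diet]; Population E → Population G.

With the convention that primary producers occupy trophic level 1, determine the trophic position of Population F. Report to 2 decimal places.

Population B: 1 + 1 = 2
Population C: 1 + (0.63×2 + 0.37×1) = 2.63
Population D: 1 + 2.63 = 3.63
Population E: 1 + 3.63 = 4.63
Population F: 1 + (0.16×2.63 + 0.31×1 + 0.53×4.63) = 4.1847
Population G: 1 + 4.63 = 5.63

4.18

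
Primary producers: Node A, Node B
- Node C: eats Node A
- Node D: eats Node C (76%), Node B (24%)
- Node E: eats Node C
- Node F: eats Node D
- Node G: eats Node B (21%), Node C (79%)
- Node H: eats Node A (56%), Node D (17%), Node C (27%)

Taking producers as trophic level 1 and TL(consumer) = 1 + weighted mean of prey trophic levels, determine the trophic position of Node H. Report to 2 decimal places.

2.57

Node C: 1 + 1 = 2
Node D: 1 + (0.76×2 + 0.24×1) = 2.76
Node E: 1 + 2 = 3
Node F: 1 + 2.76 = 3.76
Node G: 1 + (0.21×1 + 0.79×2) = 2.79
Node H: 1 + (0.56×1 + 0.17×2.76 + 0.27×2) = 2.5692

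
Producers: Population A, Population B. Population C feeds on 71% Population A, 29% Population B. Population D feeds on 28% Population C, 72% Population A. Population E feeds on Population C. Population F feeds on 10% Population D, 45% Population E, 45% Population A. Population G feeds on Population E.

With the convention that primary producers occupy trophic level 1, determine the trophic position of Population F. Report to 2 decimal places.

Population C: 1 + (0.71×1 + 0.29×1) = 2
Population D: 1 + (0.28×2 + 0.72×1) = 2.28
Population E: 1 + 2 = 3
Population F: 1 + (0.1×2.28 + 0.45×3 + 0.45×1) = 3.028
Population G: 1 + 3 = 4

3.03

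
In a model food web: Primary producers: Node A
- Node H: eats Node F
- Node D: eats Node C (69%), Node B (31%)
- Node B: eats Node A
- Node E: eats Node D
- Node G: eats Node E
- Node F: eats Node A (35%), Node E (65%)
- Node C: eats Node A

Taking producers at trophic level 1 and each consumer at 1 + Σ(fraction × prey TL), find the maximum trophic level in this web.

Node B: 1 + 1 = 2
Node C: 1 + 1 = 2
Node D: 1 + (0.69×2 + 0.31×2) = 3
Node E: 1 + 3 = 4
Node F: 1 + (0.35×1 + 0.65×4) = 3.95
Node G: 1 + 4 = 5
Node H: 1 + 3.95 = 4.95

5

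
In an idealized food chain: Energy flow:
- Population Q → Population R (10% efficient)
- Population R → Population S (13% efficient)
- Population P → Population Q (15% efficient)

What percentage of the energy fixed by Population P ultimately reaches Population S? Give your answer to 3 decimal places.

Product of link efficiencies: 0.15 × 0.1 × 0.13 = 0.00195
As a percentage: 0.00195 × 100 = 0.195%

0.195%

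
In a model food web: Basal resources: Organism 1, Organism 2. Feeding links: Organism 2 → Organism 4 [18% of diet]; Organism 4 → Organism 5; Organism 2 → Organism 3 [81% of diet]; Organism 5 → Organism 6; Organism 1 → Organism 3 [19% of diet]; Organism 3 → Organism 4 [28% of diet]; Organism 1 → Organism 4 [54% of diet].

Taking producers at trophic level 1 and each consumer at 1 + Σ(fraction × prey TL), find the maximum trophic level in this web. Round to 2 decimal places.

4.28

Organism 3: 1 + (0.81×1 + 0.19×1) = 2
Organism 4: 1 + (0.28×2 + 0.18×1 + 0.54×1) = 2.28
Organism 5: 1 + 2.28 = 3.28
Organism 6: 1 + 3.28 = 4.28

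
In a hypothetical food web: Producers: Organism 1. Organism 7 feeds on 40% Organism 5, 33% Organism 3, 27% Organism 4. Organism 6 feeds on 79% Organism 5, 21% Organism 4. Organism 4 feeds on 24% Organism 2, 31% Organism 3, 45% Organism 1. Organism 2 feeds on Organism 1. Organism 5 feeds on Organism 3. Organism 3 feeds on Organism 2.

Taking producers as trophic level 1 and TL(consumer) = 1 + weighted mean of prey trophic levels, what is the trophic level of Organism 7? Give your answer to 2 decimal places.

4.36

Organism 2: 1 + 1 = 2
Organism 3: 1 + 2 = 3
Organism 4: 1 + (0.24×2 + 0.31×3 + 0.45×1) = 2.86
Organism 5: 1 + 3 = 4
Organism 6: 1 + (0.79×4 + 0.21×2.86) = 4.7606
Organism 7: 1 + (0.4×4 + 0.33×3 + 0.27×2.86) = 4.3622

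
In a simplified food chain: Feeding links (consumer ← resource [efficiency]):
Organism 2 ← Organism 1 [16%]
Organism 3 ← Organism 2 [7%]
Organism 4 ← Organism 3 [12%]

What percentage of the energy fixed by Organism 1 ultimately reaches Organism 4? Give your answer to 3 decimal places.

Product of link efficiencies: 0.16 × 0.07 × 0.12 = 0.001344
As a percentage: 0.001344 × 100 = 0.134%

0.134%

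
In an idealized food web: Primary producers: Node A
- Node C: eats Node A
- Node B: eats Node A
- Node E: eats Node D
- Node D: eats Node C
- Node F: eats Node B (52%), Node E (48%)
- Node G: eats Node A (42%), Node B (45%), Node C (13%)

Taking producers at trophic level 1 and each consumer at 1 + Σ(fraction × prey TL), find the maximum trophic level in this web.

4

Node B: 1 + 1 = 2
Node C: 1 + 1 = 2
Node D: 1 + 2 = 3
Node E: 1 + 3 = 4
Node F: 1 + (0.52×2 + 0.48×4) = 3.96
Node G: 1 + (0.42×1 + 0.45×2 + 0.13×2) = 2.58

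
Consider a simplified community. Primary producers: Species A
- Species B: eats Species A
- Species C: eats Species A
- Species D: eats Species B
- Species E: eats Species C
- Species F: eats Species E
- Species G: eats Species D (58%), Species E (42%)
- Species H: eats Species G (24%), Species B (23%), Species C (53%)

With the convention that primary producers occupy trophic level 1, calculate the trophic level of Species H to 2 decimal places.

3.48

Species B: 1 + 1 = 2
Species C: 1 + 1 = 2
Species D: 1 + 2 = 3
Species E: 1 + 2 = 3
Species F: 1 + 3 = 4
Species G: 1 + (0.58×3 + 0.42×3) = 4
Species H: 1 + (0.24×4 + 0.23×2 + 0.53×2) = 3.48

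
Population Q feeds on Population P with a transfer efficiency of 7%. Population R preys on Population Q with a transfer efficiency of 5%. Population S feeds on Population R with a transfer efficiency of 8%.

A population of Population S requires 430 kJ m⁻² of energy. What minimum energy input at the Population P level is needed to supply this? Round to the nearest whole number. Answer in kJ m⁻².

1535714 kJ m⁻²

Cumulative transfer efficiency: 0.07 × 0.05 × 0.08 = 0.00028
Population P energy = 430 / 0.00028 = 1535714 kJ m⁻²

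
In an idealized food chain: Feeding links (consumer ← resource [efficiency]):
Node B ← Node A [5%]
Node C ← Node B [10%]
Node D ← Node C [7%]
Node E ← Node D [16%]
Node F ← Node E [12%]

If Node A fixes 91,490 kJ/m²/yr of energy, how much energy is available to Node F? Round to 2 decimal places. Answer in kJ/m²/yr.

0.61 kJ/m²/yr

Node B: 91490 × 0.05 = 4574.5 kJ/m²/yr
Node C: 4574.5 × 0.1 = 457.45 kJ/m²/yr
Node D: 457.45 × 0.07 = 32.0215 kJ/m²/yr
Node E: 32.0215 × 0.16 = 5.12344 kJ/m²/yr
Node F: 5.12344 × 0.12 = 0.6148128 kJ/m²/yr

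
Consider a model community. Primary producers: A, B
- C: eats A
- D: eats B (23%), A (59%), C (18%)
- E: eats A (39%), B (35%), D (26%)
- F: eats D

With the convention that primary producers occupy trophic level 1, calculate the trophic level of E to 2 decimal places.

2.31

C: 1 + 1 = 2
D: 1 + (0.23×1 + 0.59×1 + 0.18×2) = 2.18
E: 1 + (0.39×1 + 0.35×1 + 0.26×2.18) = 2.3068
F: 1 + 2.18 = 3.18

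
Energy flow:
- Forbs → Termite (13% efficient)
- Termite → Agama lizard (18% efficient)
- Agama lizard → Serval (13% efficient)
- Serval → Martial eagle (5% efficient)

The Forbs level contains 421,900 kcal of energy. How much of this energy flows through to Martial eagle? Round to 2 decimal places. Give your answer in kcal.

Termite: 421900 × 0.13 = 54847 kcal
Agama lizard: 54847 × 0.18 = 9872.46 kcal
Serval: 9872.46 × 0.13 = 1283.4198 kcal
Martial eagle: 1283.4198 × 0.05 = 64.17099 kcal

64.17 kcal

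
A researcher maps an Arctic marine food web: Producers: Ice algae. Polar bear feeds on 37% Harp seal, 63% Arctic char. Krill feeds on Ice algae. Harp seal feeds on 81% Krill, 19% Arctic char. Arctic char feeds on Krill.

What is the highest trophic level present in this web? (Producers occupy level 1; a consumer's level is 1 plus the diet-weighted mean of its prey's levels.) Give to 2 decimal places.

4.07

Krill: 1 + 1 = 2
Arctic char: 1 + 2 = 3
Harp seal: 1 + (0.81×2 + 0.19×3) = 3.19
Polar bear: 1 + (0.37×3.19 + 0.63×3) = 4.0703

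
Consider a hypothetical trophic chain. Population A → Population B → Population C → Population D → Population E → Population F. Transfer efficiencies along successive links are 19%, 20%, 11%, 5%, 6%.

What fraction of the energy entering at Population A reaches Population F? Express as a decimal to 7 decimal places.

Product of link efficiencies: 0.19 × 0.2 × 0.11 × 0.05 × 0.06 = 0.00001254

0.0000125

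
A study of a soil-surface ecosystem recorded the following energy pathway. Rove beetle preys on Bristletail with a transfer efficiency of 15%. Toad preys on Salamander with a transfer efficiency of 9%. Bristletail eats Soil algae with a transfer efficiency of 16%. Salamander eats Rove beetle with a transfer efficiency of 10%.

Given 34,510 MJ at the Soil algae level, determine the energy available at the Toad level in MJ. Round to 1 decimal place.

Bristletail: 34510 × 0.16 = 5521.6 MJ
Rove beetle: 5521.6 × 0.15 = 828.24 MJ
Salamander: 828.24 × 0.1 = 82.824 MJ
Toad: 82.824 × 0.09 = 7.45416 MJ

7.5 MJ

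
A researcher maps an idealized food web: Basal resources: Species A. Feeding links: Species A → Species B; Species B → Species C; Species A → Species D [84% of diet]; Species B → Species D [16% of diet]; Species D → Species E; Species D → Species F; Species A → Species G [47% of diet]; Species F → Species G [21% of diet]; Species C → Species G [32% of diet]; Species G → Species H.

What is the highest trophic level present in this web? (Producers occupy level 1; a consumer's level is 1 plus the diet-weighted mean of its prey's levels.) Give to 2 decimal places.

4.09

Species B: 1 + 1 = 2
Species C: 1 + 2 = 3
Species D: 1 + (0.84×1 + 0.16×2) = 2.16
Species E: 1 + 2.16 = 3.16
Species F: 1 + 2.16 = 3.16
Species G: 1 + (0.47×1 + 0.21×3.16 + 0.32×3) = 3.0936
Species H: 1 + 3.0936 = 4.0936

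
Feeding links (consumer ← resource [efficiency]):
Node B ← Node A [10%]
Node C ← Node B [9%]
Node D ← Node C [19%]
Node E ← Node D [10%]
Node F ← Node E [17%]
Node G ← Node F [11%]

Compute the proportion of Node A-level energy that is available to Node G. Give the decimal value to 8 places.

0.00000320

Product of link efficiencies: 0.1 × 0.09 × 0.19 × 0.1 × 0.17 × 0.11 = 0.0000031977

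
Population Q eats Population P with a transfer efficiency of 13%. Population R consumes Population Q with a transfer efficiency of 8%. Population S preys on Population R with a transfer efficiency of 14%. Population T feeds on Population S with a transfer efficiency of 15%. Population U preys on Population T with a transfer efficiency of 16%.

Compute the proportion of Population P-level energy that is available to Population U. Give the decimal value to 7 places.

0.0000349

Product of link efficiencies: 0.13 × 0.08 × 0.14 × 0.15 × 0.16 = 0.000034944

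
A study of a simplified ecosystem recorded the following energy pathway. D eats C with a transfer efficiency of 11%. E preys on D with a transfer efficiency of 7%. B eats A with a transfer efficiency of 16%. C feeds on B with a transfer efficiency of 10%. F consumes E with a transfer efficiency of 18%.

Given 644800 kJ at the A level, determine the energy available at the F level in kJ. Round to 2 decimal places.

B: 644800 × 0.16 = 103168 kJ
C: 103168 × 0.1 = 10316.8 kJ
D: 10316.8 × 0.11 = 1134.848 kJ
E: 1134.848 × 0.07 = 79.43936 kJ
F: 79.43936 × 0.18 = 14.2990848 kJ

14.30 kJ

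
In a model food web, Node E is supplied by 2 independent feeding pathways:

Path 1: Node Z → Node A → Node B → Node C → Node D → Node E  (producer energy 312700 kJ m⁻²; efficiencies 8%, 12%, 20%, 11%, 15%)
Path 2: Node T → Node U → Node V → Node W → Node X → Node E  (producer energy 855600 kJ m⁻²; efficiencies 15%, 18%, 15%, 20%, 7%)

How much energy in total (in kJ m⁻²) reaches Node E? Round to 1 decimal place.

58.4 kJ m⁻²

Path 1: 312700 × 0.08 × 0.12 × 0.2 × 0.11 × 0.15 = 9.906336 kJ m⁻²
Path 2: 855600 × 0.15 × 0.18 × 0.15 × 0.2 × 0.07 = 48.51252 kJ m⁻²
Total at Node E: 9.906336 + 48.51252 = 58.418856 kJ m⁻²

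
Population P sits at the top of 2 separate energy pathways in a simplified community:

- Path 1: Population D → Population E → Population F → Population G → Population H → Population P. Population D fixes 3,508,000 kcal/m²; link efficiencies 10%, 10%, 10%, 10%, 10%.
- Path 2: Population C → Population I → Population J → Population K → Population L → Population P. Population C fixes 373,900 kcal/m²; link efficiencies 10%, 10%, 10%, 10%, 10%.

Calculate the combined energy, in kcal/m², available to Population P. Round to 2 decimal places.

Path 1: 3508000 × 0.1 × 0.1 × 0.1 × 0.1 × 0.1 = 35.08 kcal/m²
Path 2: 373900 × 0.1 × 0.1 × 0.1 × 0.1 × 0.1 = 3.739 kcal/m²
Total at Population P: 35.08 + 3.739 = 38.819 kcal/m²

38.82 kcal/m²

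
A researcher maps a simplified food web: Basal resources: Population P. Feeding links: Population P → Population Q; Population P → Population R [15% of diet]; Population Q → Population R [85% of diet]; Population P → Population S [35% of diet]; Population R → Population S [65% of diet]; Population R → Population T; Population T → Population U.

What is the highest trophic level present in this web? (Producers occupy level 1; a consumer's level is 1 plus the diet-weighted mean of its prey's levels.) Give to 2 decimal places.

Population Q: 1 + 1 = 2
Population R: 1 + (0.15×1 + 0.85×2) = 2.85
Population S: 1 + (0.35×1 + 0.65×2.85) = 3.2025
Population T: 1 + 2.85 = 3.85
Population U: 1 + 3.85 = 4.85

4.85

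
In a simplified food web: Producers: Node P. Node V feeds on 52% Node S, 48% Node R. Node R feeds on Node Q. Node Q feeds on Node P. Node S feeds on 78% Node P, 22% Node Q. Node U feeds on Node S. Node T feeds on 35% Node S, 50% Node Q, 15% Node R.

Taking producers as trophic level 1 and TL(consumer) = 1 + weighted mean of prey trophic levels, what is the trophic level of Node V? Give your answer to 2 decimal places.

Node Q: 1 + 1 = 2
Node R: 1 + 2 = 3
Node S: 1 + (0.78×1 + 0.22×2) = 2.22
Node T: 1 + (0.35×2.22 + 0.5×2 + 0.15×3) = 3.227
Node U: 1 + 2.22 = 3.22
Node V: 1 + (0.52×2.22 + 0.48×3) = 3.5944

3.59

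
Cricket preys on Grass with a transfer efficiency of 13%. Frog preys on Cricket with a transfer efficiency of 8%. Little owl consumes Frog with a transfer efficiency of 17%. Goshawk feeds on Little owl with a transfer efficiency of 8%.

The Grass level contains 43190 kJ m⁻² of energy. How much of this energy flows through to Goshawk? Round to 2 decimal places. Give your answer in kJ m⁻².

6.11 kJ m⁻²

Cricket: 43190 × 0.13 = 5614.7 kJ m⁻²
Frog: 5614.7 × 0.08 = 449.176 kJ m⁻²
Little owl: 449.176 × 0.17 = 76.35992 kJ m⁻²
Goshawk: 76.35992 × 0.08 = 6.1087936 kJ m⁻²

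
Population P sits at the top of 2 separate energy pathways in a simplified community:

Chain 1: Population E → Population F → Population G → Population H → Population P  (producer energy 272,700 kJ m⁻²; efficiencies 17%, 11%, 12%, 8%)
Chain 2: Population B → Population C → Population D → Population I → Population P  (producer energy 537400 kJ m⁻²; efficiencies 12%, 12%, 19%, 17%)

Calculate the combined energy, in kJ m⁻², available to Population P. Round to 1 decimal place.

298.9 kJ m⁻²

Chain 1: 272700 × 0.17 × 0.11 × 0.12 × 0.08 = 48.955104 kJ m⁻²
Chain 2: 537400 × 0.12 × 0.12 × 0.19 × 0.17 = 249.955488 kJ m⁻²
Total at Population P: 48.955104 + 249.955488 = 298.910592 kJ m⁻²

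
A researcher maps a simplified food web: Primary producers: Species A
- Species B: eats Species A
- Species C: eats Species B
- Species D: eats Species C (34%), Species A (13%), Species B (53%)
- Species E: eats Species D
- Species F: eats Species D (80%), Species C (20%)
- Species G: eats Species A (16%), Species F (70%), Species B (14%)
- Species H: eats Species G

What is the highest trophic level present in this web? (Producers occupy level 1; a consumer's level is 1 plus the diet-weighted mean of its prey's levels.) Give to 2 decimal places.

5.36

Species B: 1 + 1 = 2
Species C: 1 + 2 = 3
Species D: 1 + (0.34×3 + 0.13×1 + 0.53×2) = 3.21
Species E: 1 + 3.21 = 4.21
Species F: 1 + (0.8×3.21 + 0.2×3) = 4.168
Species G: 1 + (0.16×1 + 0.7×4.168 + 0.14×2) = 4.3576
Species H: 1 + 4.3576 = 5.3576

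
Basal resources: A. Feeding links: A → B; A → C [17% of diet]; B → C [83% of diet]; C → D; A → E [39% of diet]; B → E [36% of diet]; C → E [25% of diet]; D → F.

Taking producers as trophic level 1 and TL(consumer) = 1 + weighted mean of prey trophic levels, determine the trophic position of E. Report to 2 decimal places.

B: 1 + 1 = 2
C: 1 + (0.17×1 + 0.83×2) = 2.83
D: 1 + 2.83 = 3.83
E: 1 + (0.39×1 + 0.36×2 + 0.25×2.83) = 2.8175
F: 1 + 3.83 = 4.83

2.82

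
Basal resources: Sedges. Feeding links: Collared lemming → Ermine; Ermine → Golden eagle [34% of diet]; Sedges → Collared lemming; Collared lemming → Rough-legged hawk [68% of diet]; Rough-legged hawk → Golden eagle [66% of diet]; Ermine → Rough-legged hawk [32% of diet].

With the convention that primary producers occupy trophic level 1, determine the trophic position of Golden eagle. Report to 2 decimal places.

Collared lemming: 1 + 1 = 2
Ermine: 1 + 2 = 3
Rough-legged hawk: 1 + (0.68×2 + 0.32×3) = 3.32
Golden eagle: 1 + (0.34×3 + 0.66×3.32) = 4.2112

4.21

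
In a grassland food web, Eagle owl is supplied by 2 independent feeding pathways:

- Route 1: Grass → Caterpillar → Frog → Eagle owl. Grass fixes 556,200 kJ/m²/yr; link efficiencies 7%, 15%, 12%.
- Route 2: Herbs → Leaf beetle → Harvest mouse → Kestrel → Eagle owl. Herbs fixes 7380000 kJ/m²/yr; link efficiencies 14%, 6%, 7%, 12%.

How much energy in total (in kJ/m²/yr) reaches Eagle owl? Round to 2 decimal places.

1221.54 kJ/m²/yr

Route 1: 556200 × 0.07 × 0.15 × 0.12 = 700.812 kJ/m²/yr
Route 2: 7380000 × 0.14 × 0.06 × 0.07 × 0.12 = 520.7328 kJ/m²/yr
Total at Eagle owl: 700.812 + 520.7328 = 1221.5448 kJ/m²/yr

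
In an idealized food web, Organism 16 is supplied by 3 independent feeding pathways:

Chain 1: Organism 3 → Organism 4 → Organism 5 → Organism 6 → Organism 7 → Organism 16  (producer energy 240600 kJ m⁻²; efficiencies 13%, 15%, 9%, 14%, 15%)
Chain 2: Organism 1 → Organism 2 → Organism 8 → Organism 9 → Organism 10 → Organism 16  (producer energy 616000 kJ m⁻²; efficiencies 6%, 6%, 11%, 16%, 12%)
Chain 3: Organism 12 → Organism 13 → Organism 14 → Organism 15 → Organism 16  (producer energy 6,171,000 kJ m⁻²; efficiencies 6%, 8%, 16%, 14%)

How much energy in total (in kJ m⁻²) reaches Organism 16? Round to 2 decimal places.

Chain 1: 240600 × 0.13 × 0.15 × 0.09 × 0.14 × 0.15 = 8.867313 kJ m⁻²
Chain 2: 616000 × 0.06 × 0.06 × 0.11 × 0.16 × 0.12 = 4.6835712 kJ m⁻²
Chain 3: 6171000 × 0.06 × 0.08 × 0.16 × 0.14 = 663.50592 kJ m⁻²
Total at Organism 16: 8.867313 + 4.6835712 + 663.50592 = 677.0568042 kJ m⁻²

677.06 kJ m⁻²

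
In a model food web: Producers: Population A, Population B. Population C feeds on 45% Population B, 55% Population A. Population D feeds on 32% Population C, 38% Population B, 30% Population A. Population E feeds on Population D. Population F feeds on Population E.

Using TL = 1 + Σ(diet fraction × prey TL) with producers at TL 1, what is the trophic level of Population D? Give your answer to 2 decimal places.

Population C: 1 + (0.45×1 + 0.55×1) = 2
Population D: 1 + (0.32×2 + 0.38×1 + 0.3×1) = 2.32
Population E: 1 + 2.32 = 3.32
Population F: 1 + 3.32 = 4.32

2.32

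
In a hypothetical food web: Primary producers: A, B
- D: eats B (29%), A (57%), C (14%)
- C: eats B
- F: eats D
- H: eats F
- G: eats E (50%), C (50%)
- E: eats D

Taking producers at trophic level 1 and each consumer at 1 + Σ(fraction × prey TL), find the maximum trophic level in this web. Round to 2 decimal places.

C: 1 + 1 = 2
D: 1 + (0.29×1 + 0.57×1 + 0.14×2) = 2.14
E: 1 + 2.14 = 3.14
F: 1 + 2.14 = 3.14
G: 1 + (0.5×3.14 + 0.5×2) = 3.57
H: 1 + 3.14 = 4.14

4.14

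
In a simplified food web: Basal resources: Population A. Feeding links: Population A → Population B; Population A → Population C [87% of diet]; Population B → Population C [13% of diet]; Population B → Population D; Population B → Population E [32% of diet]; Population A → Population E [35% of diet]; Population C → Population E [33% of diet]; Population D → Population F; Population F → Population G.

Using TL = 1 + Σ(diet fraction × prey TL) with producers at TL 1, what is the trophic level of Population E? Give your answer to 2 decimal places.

2.69

Population B: 1 + 1 = 2
Population C: 1 + (0.87×1 + 0.13×2) = 2.13
Population D: 1 + 2 = 3
Population E: 1 + (0.32×2 + 0.35×1 + 0.33×2.13) = 2.6929
Population F: 1 + 3 = 4
Population G: 1 + 4 = 5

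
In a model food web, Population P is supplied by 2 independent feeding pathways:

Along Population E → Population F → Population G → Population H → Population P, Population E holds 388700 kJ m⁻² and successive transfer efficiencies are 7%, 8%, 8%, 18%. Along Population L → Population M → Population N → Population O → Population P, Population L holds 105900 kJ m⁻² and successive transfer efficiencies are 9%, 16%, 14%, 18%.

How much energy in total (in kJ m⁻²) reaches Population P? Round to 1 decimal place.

69.8 kJ m⁻²

Via Population E: 388700 × 0.07 × 0.08 × 0.08 × 0.18 = 31.344768 kJ m⁻²
Via Population L: 105900 × 0.09 × 0.16 × 0.14 × 0.18 = 38.428992 kJ m⁻²
Total at Population P: 31.344768 + 38.428992 = 69.77376 kJ m⁻²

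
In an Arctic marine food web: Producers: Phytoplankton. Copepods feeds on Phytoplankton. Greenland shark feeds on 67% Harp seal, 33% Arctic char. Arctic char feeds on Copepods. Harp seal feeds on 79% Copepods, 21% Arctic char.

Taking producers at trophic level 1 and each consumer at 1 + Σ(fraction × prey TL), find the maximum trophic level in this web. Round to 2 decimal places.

Copepods: 1 + 1 = 2
Arctic char: 1 + 2 = 3
Harp seal: 1 + (0.79×2 + 0.21×3) = 3.21
Greenland shark: 1 + (0.67×3.21 + 0.33×3) = 4.1407

4.14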